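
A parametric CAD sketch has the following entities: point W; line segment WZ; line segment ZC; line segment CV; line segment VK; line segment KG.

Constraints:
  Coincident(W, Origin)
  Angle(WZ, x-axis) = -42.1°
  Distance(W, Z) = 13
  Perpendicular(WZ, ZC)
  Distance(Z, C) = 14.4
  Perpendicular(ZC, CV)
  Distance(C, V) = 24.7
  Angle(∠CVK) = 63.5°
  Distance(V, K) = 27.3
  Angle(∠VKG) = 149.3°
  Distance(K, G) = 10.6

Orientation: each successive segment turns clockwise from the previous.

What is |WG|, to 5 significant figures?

18.358

∠CVK = 63.5° gives VK at 21.400° from the x-axis; with |VK| = 27.3, K = (7.0826, 7.1207). ∠VKG = 149.3° gives KG at -9.3000° from the x-axis; with |KG| = 10.6, G = (17.543, 5.4077). Then |WG| = |G − W| = 18.358.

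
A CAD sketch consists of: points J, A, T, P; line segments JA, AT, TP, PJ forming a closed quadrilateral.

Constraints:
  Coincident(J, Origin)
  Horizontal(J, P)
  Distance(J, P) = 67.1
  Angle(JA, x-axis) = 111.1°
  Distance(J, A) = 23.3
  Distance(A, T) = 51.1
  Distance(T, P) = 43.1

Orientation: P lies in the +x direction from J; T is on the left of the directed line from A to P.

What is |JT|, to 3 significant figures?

53.6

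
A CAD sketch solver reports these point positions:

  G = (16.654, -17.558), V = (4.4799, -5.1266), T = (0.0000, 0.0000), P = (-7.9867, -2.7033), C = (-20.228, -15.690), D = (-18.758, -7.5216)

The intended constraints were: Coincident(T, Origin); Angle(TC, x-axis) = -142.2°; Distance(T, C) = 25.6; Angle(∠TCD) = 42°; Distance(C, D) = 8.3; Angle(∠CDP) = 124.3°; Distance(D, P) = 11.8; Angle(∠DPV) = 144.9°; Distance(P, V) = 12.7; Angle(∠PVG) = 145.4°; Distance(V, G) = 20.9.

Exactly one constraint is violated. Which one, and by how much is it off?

Distance(V, G) = 20.9 — off by 3.50.

T = (0.00, 0.00) ✓; TC at -142.2° ✓; |TC| = 25.60 ✓; ∠TCD = 42.00° ✓; |CD| = 8.300 ✓; ∠CDP = 124.3° ✓; |DP| = 11.80 ✓; ∠DPV = 144.9° ✓; |PV| = 12.70 ✓; ∠PVG = 145.4° ✓; |VG| = 17.40 ✗.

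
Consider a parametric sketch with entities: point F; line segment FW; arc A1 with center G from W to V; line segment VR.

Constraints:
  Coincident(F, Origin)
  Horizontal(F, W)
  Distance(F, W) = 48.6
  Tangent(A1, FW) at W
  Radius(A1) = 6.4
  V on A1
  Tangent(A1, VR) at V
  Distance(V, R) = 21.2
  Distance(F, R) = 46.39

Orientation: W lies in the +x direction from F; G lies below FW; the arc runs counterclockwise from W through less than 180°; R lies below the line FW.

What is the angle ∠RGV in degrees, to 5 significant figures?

73.202°

Checks: |GW| = 6.400 ✓; |GV| = 6.400 ✓; ∠(GV, VR) = 90.00° ✓; |VR| = 21.20 ✓; |FR| = 46.39 ✓.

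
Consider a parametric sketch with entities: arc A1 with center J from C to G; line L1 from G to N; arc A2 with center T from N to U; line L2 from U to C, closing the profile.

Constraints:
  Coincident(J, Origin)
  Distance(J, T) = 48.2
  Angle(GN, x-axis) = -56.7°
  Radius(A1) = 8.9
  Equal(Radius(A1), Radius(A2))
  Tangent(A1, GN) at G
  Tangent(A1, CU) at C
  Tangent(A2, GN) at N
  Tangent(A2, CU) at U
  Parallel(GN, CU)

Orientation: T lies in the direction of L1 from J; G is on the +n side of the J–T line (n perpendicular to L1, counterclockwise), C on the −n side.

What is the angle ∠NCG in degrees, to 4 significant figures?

69.73°

The slot axis is L1's direction at -56.7°, so u = (cos -56.7°, sin -56.7°) = (0.5490, -0.8358) and n = (−sin -56.7°, cos -56.7°) = (0.8358, 0.5490). J is at the origin and T lies 48.2 along u from J, so T = 48.2·u = (26.46, -40.29). Tangency of A1 to both parallel lines with radius 8.9 puts G and C at J ± 8.9·n: G = (7.439, 4.886), C = (-7.439, -4.886). Equal radii place N and U the same way about T: N = T + 8.9·n = (33.90, -35.40), U = T − 8.9·n = (19.02, -45.17). Then cos ∠NCG = CN·CG / (|CN||CG|), giving 69.73°.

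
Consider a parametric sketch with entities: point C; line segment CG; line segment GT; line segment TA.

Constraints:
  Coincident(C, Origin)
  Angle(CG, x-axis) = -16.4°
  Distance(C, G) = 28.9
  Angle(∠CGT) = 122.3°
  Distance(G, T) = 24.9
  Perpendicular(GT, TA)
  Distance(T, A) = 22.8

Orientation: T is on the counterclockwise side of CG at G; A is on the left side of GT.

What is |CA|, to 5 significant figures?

40.376

∠CGT = 122.3°, so GT runs at -16.4° + (180° − 122.3°) = 41.300° from the x-axis; with |GT| = 24.9, T = G + 24.9·(cos 41.300°, sin 41.300°) = (46.431, 8.2744). GT ⟂ TA; with |TA| = 22.8 on the left of GT, A = T + 22.8·(-0.66000, 0.75126) = (31.383, 25.403). Then |CA| = |A − C| = 40.376.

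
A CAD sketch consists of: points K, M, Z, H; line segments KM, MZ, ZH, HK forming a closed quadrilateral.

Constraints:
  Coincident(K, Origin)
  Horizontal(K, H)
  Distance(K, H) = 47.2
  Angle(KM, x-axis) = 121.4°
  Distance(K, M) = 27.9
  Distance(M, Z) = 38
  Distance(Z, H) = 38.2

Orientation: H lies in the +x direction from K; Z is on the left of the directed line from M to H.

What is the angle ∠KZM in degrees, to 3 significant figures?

43.4°

Checks: |MZ| = 38.00 ✓; |ZH| = 38.20 ✓.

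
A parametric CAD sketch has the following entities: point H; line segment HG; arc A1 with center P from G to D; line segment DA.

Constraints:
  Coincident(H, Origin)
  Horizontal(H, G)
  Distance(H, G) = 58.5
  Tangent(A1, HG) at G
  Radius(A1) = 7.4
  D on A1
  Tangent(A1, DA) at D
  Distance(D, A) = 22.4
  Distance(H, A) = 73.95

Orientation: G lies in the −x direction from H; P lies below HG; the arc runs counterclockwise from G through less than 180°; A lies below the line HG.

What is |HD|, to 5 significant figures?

66.203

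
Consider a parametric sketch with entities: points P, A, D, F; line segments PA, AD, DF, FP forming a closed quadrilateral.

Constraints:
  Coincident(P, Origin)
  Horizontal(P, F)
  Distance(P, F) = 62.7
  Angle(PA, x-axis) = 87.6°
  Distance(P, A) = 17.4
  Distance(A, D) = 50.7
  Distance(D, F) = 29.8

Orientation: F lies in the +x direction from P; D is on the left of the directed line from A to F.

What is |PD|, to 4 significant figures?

57.33

Checks: |PF| = 62.70 ✓; |PA| = 17.40 ✓; |AD| = 50.70 ✓; |DF| = 29.80 ✓.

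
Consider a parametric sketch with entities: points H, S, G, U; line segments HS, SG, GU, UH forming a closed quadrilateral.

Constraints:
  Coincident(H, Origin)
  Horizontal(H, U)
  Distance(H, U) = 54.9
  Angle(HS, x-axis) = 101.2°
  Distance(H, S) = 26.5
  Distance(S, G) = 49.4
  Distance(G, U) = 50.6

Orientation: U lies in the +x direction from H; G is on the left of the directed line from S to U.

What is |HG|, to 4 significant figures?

61.92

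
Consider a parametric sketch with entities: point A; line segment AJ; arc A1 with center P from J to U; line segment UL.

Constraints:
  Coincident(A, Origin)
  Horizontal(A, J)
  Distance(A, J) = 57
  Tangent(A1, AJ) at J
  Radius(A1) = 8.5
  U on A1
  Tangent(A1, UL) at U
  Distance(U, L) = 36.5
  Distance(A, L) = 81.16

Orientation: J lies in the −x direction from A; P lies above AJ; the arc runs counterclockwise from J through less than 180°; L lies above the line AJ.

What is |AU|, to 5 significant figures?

51.266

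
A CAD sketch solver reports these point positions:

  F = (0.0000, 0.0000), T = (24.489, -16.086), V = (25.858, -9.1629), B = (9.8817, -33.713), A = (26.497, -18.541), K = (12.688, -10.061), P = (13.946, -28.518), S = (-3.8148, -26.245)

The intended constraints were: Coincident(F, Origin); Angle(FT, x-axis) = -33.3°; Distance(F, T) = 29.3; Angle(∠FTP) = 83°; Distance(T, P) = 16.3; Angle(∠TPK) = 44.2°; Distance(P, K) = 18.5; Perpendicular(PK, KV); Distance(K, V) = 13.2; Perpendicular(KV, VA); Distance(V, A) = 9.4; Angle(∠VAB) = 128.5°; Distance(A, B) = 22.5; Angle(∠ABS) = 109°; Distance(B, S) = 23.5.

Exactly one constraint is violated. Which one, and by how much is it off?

Distance(B, S) = 23.5 — off by 7.90.

F = (0.00, 0.00) ✓; FT at -33.30° ✓; |FT| = 29.30 ✓; ∠FTP = 83.00° ✓; |TP| = 16.30 ✓; ∠TPK = 44.20° ✓; |PK| = 18.50 ✓; ∠(PK, KV) = 90.00° ✓; |KV| = 13.20 ✓; ∠(KV, VA) = 90.00° ✓; |VA| = 9.400 ✓; ∠VAB = 128.5° ✓; |AB| = 22.50 ✓; ∠ABS = 109.0° ✓; |BS| = 15.60 ✗.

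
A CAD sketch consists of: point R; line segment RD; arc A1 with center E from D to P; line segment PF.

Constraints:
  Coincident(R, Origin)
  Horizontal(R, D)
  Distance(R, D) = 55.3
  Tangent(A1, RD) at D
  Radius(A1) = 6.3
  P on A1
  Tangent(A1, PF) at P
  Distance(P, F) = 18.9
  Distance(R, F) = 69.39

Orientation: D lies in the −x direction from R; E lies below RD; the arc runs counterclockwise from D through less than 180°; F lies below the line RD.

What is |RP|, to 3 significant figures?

61.7

R is at the origin; R and D share the same y with |RD| = 55.3 and D on the −x side, so D = (-55.3, 0.00). Since A1 is tangent to RD there, ED ⟂ RD, so E = D + (0, -6.3) = (-55.3, -6.30). Since EP ⟂ PF (tangency), |EF| = √(6.3² + 18.9²) = 19.9 regardless of where P sits on A1. So F lies on both circle(R, 69.39) and circle(E, 19.9); the below-RD intersection is F = (-65.3, -23.5). P is the foot of the tangent from F: P = (-61.5, -5.03).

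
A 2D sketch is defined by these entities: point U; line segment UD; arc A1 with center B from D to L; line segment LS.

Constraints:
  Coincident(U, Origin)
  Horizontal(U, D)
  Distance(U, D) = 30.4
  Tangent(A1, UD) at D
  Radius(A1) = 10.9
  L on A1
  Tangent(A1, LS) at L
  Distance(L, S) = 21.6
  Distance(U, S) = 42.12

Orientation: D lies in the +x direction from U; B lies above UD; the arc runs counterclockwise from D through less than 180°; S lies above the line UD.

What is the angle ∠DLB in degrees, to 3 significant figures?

24.4°

U is at the origin; UD is horizontal with |UD| = 30.4 and D on the +x side, so D = (30.4, 0.00). A1 meets UD tangentially, so BD is at right angles to UD, so B = D + (0, 10.9) = (30.4, 10.9). Since BL ⟂ LS (tangency), |BS| = √(10.9² + 21.6²) = 24.2 regardless of where L sits on A1. So S lies on both circle(U, 42.12) and circle(B, 24.2); the above-UD intersection is S = (24.4, 34.3). L is the foot of the tangent from S: L = (38.6, 18.1).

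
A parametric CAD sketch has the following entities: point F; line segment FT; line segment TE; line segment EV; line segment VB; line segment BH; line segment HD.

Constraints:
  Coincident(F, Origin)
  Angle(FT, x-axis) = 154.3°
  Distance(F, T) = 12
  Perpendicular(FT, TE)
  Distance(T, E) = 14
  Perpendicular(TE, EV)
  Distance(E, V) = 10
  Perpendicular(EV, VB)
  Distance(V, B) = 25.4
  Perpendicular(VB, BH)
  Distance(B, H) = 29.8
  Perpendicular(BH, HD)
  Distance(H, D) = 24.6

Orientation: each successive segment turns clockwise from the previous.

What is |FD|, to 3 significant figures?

34.4

VB ⟂ BH, so BH runs at 154°; with |BH| = 29.8, H = (-33.6, 3.52). BH is perpendicular to HD, so HD runs at 64.3°; with |HD| = 24.6, D = (-22.9, 25.7). Then |FD| = |D − F| = 34.4.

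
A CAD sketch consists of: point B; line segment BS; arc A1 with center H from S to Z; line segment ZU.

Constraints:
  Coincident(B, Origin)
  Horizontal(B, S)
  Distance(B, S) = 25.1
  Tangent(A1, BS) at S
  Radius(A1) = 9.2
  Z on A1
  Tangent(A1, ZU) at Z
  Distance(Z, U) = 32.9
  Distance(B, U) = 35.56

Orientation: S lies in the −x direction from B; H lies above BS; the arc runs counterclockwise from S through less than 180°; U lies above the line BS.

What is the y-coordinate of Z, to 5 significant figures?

5.4205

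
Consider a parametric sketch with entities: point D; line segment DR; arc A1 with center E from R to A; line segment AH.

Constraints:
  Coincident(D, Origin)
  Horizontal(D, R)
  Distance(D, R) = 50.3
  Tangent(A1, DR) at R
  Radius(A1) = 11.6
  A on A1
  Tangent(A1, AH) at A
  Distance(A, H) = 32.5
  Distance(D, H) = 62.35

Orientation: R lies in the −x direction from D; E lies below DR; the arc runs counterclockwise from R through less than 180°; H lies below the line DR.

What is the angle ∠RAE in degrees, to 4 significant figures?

28.94°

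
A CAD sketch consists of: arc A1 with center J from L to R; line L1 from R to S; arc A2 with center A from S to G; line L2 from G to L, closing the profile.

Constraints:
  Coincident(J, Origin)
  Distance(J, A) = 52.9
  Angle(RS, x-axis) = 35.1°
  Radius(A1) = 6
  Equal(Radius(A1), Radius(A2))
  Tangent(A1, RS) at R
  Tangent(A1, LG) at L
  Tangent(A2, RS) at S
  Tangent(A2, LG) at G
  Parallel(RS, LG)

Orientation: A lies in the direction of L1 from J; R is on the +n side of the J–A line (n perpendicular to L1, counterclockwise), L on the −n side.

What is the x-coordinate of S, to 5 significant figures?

39.830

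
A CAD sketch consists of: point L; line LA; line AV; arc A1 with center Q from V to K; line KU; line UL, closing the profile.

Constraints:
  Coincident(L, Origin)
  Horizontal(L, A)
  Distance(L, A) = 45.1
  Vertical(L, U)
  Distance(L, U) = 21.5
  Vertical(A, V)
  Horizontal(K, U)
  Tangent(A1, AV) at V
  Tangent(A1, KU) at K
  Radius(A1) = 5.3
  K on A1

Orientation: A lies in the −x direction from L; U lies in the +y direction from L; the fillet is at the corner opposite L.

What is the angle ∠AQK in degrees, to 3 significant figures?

162°

The virtual corner opposite L is at (-45.1, 21.5). The tangent condition forces QV to be normal to AV and the tangent condition forces QK to be normal to KU, with radius 5.3, so the center Q sits 5.3 in from both sides at Q = (-39.8, 16.2). That places the tangent points at V = (-45.1, 16.2) on AV and K = (-39.8, 21.5) on KU. Then cos ∠AQK = QA·QK / (|QA||QK|), giving 162°.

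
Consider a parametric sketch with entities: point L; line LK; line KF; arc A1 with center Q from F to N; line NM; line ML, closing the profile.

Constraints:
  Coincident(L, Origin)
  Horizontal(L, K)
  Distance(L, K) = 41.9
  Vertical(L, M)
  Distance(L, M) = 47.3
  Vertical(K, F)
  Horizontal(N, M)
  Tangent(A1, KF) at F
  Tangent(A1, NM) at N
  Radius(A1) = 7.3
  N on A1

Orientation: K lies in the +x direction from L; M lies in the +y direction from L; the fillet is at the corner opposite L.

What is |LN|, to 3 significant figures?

58.6

The virtual corner opposite L is at (41.9, 47.3). The tangent condition forces QF to be normal to KF and since A1 is tangent to NM there, QN ⟂ NM, with radius 7.3, so the center Q sits 7.3 in from both sides at Q = (34.6, 40.0). That places the tangent points at F = (41.9, 40.0) on KF and N = (34.6, 47.3) on NM. Then |LN| = |N − L| = 58.6.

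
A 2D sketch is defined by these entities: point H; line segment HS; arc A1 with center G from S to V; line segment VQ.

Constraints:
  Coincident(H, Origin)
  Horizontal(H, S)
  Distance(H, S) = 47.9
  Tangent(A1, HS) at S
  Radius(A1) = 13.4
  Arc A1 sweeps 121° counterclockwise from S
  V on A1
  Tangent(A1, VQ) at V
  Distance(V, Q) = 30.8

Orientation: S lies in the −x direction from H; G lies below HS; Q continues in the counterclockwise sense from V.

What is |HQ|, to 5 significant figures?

63.838

H is at the origin; HS is horizontal with |HS| = 47.9 and S on the −x side, so S = (-47.900, 0.0000). Since A1 is tangent to HS there, GS ⟂ HS, so G = S + (0, -13.4) = (-47.900, -13.400). On A1, S sits at bearing 90° from G; a 121° counterclockwise sweep puts V at bearing 211°, so V = G + 13.4·(cos 211°, sin 211°) = (-59.386, -20.302). The tangent condition forces GV to be normal to VQ, so VQ runs along (−sin 211°, cos 211°); with |VQ| = 30.8, Q = (-43.523, -46.702). Then |HQ| = |Q − H| = 63.838.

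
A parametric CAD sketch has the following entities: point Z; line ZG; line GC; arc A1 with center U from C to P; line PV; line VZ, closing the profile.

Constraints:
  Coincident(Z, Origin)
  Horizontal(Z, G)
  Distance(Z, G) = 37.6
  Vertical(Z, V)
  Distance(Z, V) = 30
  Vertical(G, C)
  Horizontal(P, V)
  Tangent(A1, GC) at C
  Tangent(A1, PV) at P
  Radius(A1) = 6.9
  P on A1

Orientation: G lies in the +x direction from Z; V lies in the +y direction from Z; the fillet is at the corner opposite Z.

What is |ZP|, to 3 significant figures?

42.9

Z is at the origin; ZG is horizontal with |ZG| = 37.6 and G on the +x side, so G = (37.6, 0.00). Z and V share the same x with |ZV| = 30.0 and V on the +y side, so V = (0.00, 30.0). The virtual corner opposite Z is at (37.6, 30.0). Tangency of A1 to GC means the radius UC is perpendicular to GC and the tangent condition forces UP to be normal to PV, with radius 6.9, so the center U sits 6.9 in from both sides at U = (30.7, 23.1). That places the tangent points at C = (37.6, 23.1) on GC and P = (30.7, 30.0) on PV. Then |ZP| = |P − Z| = 42.9.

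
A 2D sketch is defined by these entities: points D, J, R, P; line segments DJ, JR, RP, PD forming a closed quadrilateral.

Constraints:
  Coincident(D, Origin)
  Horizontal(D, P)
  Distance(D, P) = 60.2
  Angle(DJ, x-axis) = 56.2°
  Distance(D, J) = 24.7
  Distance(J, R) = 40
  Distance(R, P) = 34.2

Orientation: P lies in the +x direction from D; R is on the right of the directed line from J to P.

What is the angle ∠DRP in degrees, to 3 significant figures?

124°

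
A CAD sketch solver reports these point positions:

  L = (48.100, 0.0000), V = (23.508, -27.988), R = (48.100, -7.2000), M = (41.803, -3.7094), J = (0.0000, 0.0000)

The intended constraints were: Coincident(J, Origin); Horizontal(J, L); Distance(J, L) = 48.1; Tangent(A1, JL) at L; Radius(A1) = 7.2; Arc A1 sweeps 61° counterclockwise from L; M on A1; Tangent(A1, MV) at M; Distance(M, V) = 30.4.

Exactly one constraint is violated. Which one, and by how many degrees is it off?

Tangent(A1, MV) at M — off by 8.00°.

J = (0.00, 0.00) ✓; J.y = 0.00, L.y = 0.00 ✓; |JL| = 48.10 ✓; ∠(RL, LJ) = 90.00° ✓; |RL| = 7.200 ✓; bearing(R→M) − bearing(R→L) = 61.00° ✓; |RM| = 7.200 ✓; ∠(RM, MV) = 98.00° ✗; |MV| = 30.40 ✓.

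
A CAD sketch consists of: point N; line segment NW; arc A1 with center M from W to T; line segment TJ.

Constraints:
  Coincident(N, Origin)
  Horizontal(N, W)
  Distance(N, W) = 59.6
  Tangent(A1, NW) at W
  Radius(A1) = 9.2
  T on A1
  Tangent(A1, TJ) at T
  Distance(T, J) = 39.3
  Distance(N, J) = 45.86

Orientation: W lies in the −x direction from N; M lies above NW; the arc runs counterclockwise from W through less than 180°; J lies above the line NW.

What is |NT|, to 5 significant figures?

52.305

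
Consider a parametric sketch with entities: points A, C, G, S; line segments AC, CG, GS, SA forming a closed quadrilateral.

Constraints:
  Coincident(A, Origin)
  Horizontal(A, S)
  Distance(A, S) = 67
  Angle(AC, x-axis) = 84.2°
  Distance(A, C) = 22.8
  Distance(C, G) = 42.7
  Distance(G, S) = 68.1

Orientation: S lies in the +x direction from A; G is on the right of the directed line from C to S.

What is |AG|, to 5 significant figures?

20.106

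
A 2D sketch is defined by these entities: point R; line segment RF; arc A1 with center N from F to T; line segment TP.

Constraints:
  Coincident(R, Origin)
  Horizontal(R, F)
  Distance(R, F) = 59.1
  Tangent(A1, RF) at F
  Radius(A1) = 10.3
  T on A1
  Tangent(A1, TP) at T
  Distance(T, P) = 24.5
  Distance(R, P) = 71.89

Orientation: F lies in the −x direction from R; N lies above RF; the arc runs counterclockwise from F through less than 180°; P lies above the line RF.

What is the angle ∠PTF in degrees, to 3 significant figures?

121°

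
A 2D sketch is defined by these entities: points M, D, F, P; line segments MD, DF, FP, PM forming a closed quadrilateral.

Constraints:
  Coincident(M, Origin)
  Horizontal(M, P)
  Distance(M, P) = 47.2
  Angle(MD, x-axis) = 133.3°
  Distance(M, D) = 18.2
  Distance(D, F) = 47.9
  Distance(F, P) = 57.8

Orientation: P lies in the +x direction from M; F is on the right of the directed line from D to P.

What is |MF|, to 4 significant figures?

33.06

Checks: |DF| = 47.90 ✓; |FP| = 57.80 ✓.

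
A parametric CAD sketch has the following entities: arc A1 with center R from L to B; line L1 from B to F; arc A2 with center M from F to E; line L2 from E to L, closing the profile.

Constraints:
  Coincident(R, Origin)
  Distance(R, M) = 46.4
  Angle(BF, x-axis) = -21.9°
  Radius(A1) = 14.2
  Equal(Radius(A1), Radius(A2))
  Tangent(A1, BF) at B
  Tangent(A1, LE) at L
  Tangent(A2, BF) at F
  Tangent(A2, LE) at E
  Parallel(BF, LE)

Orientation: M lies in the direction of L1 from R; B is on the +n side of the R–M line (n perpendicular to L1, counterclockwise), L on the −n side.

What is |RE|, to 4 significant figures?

48.52

The slot axis is L1's direction at -21.9°, so u = (cos -21.9°, sin -21.9°) = (0.9278, -0.3730) and n = (−sin -21.9°, cos -21.9°) = (0.3730, 0.9278). R is at the origin and M lies 46.4 along u from R, so M = 46.4·u = (43.05, -17.31). Tangency of A1 to both parallel lines with radius 14.2 puts B and L at R ± 14.2·n: B = (5.296, 13.18), L = (-5.296, -13.18). Equal radii place F and E the same way about M: F = M + 14.2·n = (48.35, -4.131), E = M − 14.2·n = (37.76, -30.48). Then |RE| = |E − R| = 48.52.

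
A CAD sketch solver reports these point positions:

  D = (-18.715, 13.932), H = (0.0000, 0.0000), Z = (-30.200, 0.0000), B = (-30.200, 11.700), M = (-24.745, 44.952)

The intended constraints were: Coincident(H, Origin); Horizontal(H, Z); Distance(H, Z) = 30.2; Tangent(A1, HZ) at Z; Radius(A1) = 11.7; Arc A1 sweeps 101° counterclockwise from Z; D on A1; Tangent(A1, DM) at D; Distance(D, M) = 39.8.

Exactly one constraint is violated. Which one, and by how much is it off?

Distance(D, M) = 39.8 — off by 8.20.

H = (0.00, 0.00) ✓; H.y = 0.00, Z.y = 0.00 ✓; |HZ| = 30.20 ✓; ∠(BZ, ZH) = 90.00° ✓; |BZ| = 11.70 ✓; bearing(B→D) − bearing(B→Z) = 101.0° ✓; |BD| = 11.70 ✓; ∠(BD, DM) = 90.00° ✓; |DM| = 31.60 ✗.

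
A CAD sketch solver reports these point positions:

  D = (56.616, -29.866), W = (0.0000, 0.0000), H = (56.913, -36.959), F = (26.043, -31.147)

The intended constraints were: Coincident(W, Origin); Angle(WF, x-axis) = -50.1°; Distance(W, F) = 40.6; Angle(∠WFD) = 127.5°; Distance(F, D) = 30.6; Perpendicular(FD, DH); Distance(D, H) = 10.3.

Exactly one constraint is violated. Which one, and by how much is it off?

Distance(D, H) = 10.3 — off by 3.20.

W = (0.00, 0.00) ✓; WF at -50.10° ✓; |WF| = 40.60 ✓; ∠WFD = 127.5° ✓; |FD| = 30.60 ✓; ∠(FD, DH) = 90.00° ✓; |DH| = 7.099 ✗.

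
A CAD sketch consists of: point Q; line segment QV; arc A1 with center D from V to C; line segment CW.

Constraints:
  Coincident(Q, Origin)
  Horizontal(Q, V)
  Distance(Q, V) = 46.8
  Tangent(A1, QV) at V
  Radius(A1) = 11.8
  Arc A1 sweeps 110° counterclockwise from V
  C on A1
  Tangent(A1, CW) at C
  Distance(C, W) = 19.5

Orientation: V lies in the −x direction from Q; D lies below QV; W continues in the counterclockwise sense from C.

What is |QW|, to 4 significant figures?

61.57

Q is at the origin; QV is horizontal with |QV| = 46.8 and V on the −x side, so V = (-46.80, 0.000). The tangent condition forces DV to be normal to QV, so D = V + (0, -11.8) = (-46.80, -11.80). On A1, V sits at bearing 90° from D; a 110° counterclockwise sweep puts C at bearing 200°, so C = D + 11.8·(cos 200°, sin 200°) = (-57.89, -15.84). Since A1 is tangent to CW there, DC ⟂ CW, so CW runs along (−sin 200°, cos 200°); with |CW| = 19.5, W = (-51.22, -34.16). Then |QW| = |W − Q| = 61.57.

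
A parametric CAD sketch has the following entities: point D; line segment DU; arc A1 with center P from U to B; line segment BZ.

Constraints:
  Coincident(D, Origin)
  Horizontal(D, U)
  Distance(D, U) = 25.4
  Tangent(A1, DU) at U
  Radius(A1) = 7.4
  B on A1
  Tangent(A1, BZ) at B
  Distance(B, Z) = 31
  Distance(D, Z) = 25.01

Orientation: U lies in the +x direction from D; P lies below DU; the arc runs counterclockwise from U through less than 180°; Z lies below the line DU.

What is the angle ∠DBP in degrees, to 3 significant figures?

144°

Checks: |PB| = 7.400 ✓; ∠(PB, BZ) = 90.00° ✓; |BZ| = 31.00 ✓; |DZ| = 25.01 ✓.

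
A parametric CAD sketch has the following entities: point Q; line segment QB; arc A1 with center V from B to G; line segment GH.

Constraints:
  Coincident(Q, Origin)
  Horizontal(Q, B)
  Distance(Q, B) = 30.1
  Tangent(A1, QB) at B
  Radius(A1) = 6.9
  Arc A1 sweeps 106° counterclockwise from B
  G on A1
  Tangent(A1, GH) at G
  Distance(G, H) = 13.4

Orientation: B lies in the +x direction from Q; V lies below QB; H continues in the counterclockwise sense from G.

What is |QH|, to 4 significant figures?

34.75

Q is at the origin; Q and B share the same y with |QB| = 30.1 and B on the +x side, so B = (30.10, 0.000). A1 meets QB tangentially, so VB is at right angles to QB, so V = B + (0, -6.9) = (30.10, -6.900). On A1, B sits at bearing 90° from V; a 106° counterclockwise sweep puts G at bearing 196°, so G = V + 6.9·(cos 196°, sin 196°) = (23.47, -8.802). Tangency of A1 to GH means the radius VG is perpendicular to GH, so GH runs along (−sin 196°, cos 196°); with |GH| = 13.4, H = (27.16, -21.68). Then |QH| = |H − Q| = 34.75.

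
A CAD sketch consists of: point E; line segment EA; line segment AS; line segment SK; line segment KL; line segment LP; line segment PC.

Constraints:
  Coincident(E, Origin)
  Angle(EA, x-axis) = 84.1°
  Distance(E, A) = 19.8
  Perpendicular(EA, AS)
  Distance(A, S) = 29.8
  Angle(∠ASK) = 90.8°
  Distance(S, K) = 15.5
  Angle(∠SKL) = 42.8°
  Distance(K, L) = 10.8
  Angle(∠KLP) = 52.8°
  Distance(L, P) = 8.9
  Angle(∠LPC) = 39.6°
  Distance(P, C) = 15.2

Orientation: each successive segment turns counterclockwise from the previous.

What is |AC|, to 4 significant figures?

27.30

E is at the origin; EA runs at 84.1° with length 19.8, so A = (2.035, 19.70). EA is perpendicular to AS, so AS runs at 174.1°; with |AS| = 29.8, S = (-27.61, 22.76). ∠ASK = 90.8° gives SK at -96.70° from the x-axis; with |SK| = 15.5, K = (-29.42, 7.364). ∠SKL = 42.8° gives KL at 40.50° from the x-axis; with |KL| = 10.8, L = (-21.20, 14.38). ∠KLP = 52.8° gives LP at 167.7° from the x-axis; with |LP| = 8.9, P = (-29.90, 16.27). ∠LPC = 39.6° gives PC at -51.90° from the x-axis; with |PC| = 15.2, C = (-20.52, 4.313). Then |AC| = |C − A| = 27.30.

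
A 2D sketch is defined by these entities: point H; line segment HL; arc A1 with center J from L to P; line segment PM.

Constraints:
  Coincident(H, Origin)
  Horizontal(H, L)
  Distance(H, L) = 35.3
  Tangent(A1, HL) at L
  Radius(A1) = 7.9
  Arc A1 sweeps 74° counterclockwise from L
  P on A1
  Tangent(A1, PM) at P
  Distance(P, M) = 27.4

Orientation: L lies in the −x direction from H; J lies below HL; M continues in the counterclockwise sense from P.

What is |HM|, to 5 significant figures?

59.773

On A1, L sits at bearing 90° from J; a 74° counterclockwise sweep puts P at bearing 164°, so P = J + 7.9·(cos 164°, sin 164°) = (-42.894, -5.7225). A1 meets PM tangentially, so JP is at right angles to PM, so PM runs along (−sin 164°, cos 164°); with |PM| = 27.4, M = (-50.446, -32.061). Then |HM| = |M − H| = 59.773.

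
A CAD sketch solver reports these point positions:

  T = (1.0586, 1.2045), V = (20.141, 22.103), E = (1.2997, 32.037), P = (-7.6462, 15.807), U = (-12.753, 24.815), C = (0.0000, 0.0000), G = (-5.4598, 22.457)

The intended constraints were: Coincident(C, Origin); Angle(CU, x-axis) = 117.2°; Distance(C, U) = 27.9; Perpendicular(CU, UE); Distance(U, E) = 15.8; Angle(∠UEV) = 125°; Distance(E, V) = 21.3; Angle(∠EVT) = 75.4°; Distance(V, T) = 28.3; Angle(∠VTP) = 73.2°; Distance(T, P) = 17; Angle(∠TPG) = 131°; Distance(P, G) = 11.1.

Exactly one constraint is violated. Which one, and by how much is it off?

Distance(P, G) = 11.1 — off by 4.10.

C = (0.00, 0.00) ✓; CU at 117.2° ✓; |CU| = 27.90 ✓; ∠(CU, UE) = 90.00° ✓; |UE| = 15.80 ✓; ∠UEV = 125.0° ✓; |EV| = 21.30 ✓; ∠EVT = 75.40° ✓; |VT| = 28.30 ✓; ∠VTP = 73.20° ✓; |TP| = 17.00 ✓; ∠TPG = 131.0° ✓; |PG| = 7.000 ✗.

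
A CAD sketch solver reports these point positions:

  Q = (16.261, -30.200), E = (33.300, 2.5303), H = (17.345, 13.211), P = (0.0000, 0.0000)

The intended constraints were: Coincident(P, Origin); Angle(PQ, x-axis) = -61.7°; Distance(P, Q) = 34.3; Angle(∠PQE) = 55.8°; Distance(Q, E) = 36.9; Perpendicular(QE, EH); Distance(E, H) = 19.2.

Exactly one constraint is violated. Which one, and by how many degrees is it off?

Perpendicular(QE, EH) — off by 6.30°.

P = (0.00, 0.00) ✓; PQ at -61.70° ✓; |PQ| = 34.30 ✓; ∠PQE = 55.80° ✓; |QE| = 36.90 ✓; ∠(QE, EH) = 83.70° ✗; |EH| = 19.20 ✓.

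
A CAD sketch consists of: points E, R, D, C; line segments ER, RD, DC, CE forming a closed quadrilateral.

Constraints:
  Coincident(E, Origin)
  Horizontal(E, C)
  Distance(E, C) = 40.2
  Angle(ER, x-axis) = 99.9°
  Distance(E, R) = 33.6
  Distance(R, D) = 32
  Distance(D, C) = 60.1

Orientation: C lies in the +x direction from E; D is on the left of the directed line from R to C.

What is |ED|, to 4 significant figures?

58.05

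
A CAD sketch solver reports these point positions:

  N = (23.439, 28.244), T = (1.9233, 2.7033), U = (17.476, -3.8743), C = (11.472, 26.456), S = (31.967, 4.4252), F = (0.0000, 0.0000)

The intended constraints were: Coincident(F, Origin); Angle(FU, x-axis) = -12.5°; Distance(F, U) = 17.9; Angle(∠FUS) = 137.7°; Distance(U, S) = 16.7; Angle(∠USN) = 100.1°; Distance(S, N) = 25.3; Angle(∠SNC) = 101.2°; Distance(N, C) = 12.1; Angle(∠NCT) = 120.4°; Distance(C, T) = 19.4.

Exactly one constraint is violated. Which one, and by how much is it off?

Distance(C, T) = 19.4 — off by 6.20.

F = (0.00, 0.00) ✓; FU at -12.50° ✓; |FU| = 17.90 ✓; ∠FUS = 137.7° ✓; |US| = 16.70 ✓; ∠USN = 100.1° ✓; |SN| = 25.30 ✓; ∠SNC = 101.2° ✓; |NC| = 12.10 ✓; ∠NCT = 120.4° ✓; |CT| = 25.60 ✗.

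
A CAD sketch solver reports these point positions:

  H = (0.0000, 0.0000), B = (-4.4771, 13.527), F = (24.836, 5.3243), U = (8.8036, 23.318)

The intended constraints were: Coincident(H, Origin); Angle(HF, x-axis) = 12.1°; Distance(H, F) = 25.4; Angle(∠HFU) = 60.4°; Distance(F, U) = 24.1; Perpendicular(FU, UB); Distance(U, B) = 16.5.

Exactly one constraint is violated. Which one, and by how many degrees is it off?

Perpendicular(FU, UB) — off by 5.30°.

H = (0.00, 0.00) ✓; HF at 12.10° ✓; |HF| = 25.40 ✓; ∠HFU = 60.40° ✓; |FU| = 24.10 ✓; ∠(FU, UB) = 84.70° ✗; |UB| = 16.50 ✓.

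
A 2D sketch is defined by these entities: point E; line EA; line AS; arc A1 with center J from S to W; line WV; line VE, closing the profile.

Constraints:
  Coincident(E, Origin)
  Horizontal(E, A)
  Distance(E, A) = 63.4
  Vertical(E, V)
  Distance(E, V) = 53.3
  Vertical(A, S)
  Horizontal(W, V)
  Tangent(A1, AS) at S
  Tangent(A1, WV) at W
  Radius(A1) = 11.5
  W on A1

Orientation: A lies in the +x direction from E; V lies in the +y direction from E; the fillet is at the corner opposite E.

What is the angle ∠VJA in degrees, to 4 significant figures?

117.9°

E is at the origin; EA is horizontal with |EA| = 63.4 and A on the +x side, so A = (63.40, 0.000). EV is vertical with |EV| = 53.3 and V on the +y side, so V = (0.000, 53.30). The virtual corner opposite E is at (63.40, 53.30). Since A1 is tangent to AS there, JS ⟂ AS and A1 meets WV tangentially, so JW is at right angles to WV, with radius 11.5, so the center J sits 11.5 in from both sides at J = (51.90, 41.80). Then cos ∠VJA = JV·JA / (|JV||JA|), giving 117.9°.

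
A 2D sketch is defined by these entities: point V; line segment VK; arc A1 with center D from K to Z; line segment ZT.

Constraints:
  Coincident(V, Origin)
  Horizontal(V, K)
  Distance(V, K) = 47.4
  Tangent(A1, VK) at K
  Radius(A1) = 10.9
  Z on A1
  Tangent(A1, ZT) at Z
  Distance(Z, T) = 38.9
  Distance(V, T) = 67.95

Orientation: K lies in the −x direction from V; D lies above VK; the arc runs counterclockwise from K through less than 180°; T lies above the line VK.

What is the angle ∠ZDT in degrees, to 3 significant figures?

74.3°

Checks: ∠(DK, KV) = 90.00° ✓; |DZ| = 10.90 ✓; ∠(DZ, ZT) = 90.00° ✓; |ZT| = 38.90 ✓; |VT| = 67.95 ✓.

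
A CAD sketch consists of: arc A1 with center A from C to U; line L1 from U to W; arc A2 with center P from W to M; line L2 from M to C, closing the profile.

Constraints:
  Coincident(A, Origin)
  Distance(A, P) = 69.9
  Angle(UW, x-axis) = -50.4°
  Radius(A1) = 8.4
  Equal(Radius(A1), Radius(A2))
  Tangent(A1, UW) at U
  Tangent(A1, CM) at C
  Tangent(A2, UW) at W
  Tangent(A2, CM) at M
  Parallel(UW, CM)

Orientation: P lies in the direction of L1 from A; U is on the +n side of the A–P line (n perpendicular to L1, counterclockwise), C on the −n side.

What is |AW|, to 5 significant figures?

70.403

The slot axis is L1's direction at -50.4°, so u = (cos -50.4°, sin -50.4°) = (0.63742, -0.77051) and n = (−sin -50.4°, cos -50.4°) = (0.77051, 0.63742). A is at the origin and P lies 69.9 along u from A, so P = 69.9·u = (44.556, -53.859). Tangency of A1 to both parallel lines with radius 8.4 puts U and C at A ± 8.4·n: U = (6.4723, 5.3544), C = (-6.4723, -5.3544). Equal radii place W and M the same way about P: W = P + 8.4·n = (51.028, -48.505), M = P − 8.4·n = (38.084, -59.213). Then |AW| = |W − A| = 70.403.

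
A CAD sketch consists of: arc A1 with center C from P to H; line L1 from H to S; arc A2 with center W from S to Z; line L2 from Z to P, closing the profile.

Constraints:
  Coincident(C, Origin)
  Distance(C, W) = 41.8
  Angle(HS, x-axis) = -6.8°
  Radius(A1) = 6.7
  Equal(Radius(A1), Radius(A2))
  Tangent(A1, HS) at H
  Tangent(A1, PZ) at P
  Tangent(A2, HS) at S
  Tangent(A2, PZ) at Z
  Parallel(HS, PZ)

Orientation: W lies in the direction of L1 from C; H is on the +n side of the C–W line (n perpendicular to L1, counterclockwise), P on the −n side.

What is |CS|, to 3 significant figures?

42.3

The slot axis is L1's direction at -6.8°, so u = (cos -6.8°, sin -6.8°) = (0.993, -0.118) and n = (−sin -6.8°, cos -6.8°) = (0.118, 0.993). C is at the origin and W lies 41.8 along u from C, so W = 41.8·u = (41.5, -4.95). Tangency of A1 to both parallel lines with radius 6.7 puts H and P at C ± 6.7·n: H = (0.793, 6.65), P = (-0.793, -6.65). Equal radii place S and Z the same way about W: S = W + 6.7·n = (42.3, 1.70), Z = W − 6.7·n = (40.7, -11.6). Then |CS| = |S − C| = 42.3.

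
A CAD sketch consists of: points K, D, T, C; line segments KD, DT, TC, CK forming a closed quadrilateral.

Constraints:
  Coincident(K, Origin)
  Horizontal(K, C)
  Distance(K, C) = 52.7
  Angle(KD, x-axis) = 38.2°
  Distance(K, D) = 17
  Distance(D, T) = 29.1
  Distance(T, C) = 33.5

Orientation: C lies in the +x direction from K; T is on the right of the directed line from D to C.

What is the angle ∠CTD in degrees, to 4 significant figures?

80.83°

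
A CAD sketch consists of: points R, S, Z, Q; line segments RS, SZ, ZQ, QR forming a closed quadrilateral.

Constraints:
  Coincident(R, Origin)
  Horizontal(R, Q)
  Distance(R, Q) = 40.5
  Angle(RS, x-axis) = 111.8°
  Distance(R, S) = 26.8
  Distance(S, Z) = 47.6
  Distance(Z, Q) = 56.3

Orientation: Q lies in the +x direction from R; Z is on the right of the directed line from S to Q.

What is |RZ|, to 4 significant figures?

25.24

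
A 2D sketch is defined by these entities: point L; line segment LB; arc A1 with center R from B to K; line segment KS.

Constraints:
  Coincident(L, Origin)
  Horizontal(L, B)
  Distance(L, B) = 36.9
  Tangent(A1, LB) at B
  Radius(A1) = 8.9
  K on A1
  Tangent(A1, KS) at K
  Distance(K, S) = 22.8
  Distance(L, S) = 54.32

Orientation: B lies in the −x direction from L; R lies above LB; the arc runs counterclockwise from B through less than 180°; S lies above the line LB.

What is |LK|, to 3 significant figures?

33.0

L is at the origin; L and B share the same y with |LB| = 36.9 and B on the −x side, so B = (-36.9, 0.00). Since A1 is tangent to LB there, RB ⟂ LB, so R = B + (0, 8.9) = (-36.9, 8.90). Since RK ⟂ KS (tangency), |RS| = √(8.9² + 22.8²) = 24.5 regardless of where K sits on A1. So S lies on both circle(L, 54.32) and circle(R, 24.5); the above-LB intersection is S = (-43.6, 32.5). K is the foot of the tangent from S: K = (-29.8, 14.3).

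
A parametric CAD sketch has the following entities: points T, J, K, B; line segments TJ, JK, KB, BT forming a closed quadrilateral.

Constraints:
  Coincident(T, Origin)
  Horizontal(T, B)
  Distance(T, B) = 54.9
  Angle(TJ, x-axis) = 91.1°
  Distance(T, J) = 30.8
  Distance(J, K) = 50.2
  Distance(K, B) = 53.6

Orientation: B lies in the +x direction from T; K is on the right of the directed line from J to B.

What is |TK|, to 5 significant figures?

19.712

Checks: |JK| = 50.20 ✓; |KB| = 53.60 ✓.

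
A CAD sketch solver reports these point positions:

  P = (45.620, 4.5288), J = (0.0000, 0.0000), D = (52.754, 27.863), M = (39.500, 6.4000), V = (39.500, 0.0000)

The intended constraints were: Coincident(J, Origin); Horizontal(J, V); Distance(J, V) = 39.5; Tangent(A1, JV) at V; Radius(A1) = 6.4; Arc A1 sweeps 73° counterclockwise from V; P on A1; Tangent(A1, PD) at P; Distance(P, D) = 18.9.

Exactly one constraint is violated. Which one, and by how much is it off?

Distance(P, D) = 18.9 — off by 5.50.

J = (0.00, 0.00) ✓; J.y = 0.00, V.y = 0.00 ✓; |JV| = 39.50 ✓; ∠(MV, VJ) = 90.00° ✓; |MV| = 6.400 ✓; bearing(M→P) − bearing(M→V) = 73.00° ✓; |MP| = 6.400 ✓; ∠(MP, PD) = 90.00° ✓; |PD| = 24.40 ✗.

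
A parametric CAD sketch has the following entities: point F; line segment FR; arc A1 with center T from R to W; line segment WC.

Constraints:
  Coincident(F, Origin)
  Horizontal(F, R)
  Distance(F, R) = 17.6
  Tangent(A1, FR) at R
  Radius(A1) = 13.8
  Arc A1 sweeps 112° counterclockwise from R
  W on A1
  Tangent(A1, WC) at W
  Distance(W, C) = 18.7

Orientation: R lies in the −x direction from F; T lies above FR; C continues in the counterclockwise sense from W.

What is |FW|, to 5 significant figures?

19.569

Tangency of A1 to FR means the radius TR is perpendicular to FR, so T = R + (0, 13.8) = (-17.600, 13.800). On A1, R sits at bearing -90° from T; a 112° counterclockwise sweep puts W at bearing 22°, so W = T + 13.8·(cos 22°, sin 22°) = (-4.8049, 18.970). Then |FW| = |W − F| = 19.569.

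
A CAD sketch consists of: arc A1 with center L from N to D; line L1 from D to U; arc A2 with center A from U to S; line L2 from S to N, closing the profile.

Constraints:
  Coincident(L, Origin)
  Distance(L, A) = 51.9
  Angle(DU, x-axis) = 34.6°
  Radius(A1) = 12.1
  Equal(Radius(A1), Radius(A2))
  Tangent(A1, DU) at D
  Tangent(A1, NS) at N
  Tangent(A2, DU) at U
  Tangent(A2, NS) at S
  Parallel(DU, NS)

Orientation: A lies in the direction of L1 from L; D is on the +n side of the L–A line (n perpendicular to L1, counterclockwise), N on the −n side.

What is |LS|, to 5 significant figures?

53.292

Tangency of A1 to both parallel lines with radius 12.1 puts D and N at L ± 12.1·n: D = (-6.8709, 9.9600), N = (6.8709, -9.9600). Equal radii place U and S the same way about A: U = A + 12.1·n = (35.850, 39.431), S = A − 12.1·n = (49.592, 19.511). Then |LS| = |S − L| = 53.292.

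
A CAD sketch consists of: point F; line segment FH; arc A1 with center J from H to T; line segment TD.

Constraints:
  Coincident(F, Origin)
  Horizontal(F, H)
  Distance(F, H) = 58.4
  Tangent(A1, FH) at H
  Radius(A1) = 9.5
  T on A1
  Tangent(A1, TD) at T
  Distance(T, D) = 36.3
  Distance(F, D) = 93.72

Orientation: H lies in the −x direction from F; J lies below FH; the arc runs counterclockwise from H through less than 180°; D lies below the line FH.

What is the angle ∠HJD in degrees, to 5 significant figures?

128.47°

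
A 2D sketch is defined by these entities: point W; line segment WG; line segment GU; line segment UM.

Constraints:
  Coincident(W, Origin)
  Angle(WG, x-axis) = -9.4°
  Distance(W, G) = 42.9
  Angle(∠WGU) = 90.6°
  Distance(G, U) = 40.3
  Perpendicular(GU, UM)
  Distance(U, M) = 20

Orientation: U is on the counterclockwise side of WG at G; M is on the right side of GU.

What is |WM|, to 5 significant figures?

74.944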